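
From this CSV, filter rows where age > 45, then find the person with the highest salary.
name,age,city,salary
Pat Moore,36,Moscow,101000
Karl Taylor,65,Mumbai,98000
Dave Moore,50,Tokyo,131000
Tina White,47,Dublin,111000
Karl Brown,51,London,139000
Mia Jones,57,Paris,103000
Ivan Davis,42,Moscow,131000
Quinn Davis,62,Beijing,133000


Filter: age > 45
Sort by: salary (descending)

Filtered records (6):
  Karl Brown, age 51, salary $139000
  Quinn Davis, age 62, salary $133000
  Dave Moore, age 50, salary $131000
  Tina White, age 47, salary $111000
  Mia Jones, age 57, salary $103000
  Karl Taylor, age 65, salary $98000

Highest salary: Karl Brown ($139000)

Karl Brown


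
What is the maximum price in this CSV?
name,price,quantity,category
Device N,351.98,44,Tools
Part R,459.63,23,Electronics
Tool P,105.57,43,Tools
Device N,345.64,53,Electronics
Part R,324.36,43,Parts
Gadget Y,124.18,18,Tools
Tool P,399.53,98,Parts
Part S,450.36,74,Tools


Computing maximum price:
Values: [351.98, 459.63, 105.57, 345.64, 324.36, 124.18, 399.53, 450.36]
Max = 459.63

459.63


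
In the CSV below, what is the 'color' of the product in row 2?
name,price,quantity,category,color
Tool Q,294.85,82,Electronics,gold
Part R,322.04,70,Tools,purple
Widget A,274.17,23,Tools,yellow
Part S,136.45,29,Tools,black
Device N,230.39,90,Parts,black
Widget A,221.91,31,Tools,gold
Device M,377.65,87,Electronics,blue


Query: Row 2 ('Part R'), column 'color'
Value: purple

purple


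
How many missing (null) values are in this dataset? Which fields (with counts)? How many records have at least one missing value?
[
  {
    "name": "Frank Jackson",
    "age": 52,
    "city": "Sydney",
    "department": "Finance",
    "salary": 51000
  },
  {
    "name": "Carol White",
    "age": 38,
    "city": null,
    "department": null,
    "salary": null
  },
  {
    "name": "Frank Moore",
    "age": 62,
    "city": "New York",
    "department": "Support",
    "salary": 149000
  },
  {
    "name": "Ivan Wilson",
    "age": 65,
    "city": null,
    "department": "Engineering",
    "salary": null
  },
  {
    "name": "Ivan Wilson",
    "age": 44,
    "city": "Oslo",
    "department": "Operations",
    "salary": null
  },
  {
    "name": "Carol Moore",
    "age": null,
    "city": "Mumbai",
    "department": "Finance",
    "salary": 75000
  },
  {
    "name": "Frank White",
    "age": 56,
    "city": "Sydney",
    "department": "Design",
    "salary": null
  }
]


Checking for missing (null) values in 7 records:

  Frank Jackson: complete
  Carol White: city, department, salary
  Frank Moore: complete
  Ivan Wilson: city, salary
  Ivan Wilson: salary
  Carol Moore: age
  Frank White: salary

Per field:
  name: 0 missing
  age: 1 missing
  city: 2 missing
  department: 1 missing
  salary: 4 missing

Total missing values: 8
Records with any missing: 5

8 missing values (age: 1, city: 2, department: 1, salary: 4); 5 incomplete records


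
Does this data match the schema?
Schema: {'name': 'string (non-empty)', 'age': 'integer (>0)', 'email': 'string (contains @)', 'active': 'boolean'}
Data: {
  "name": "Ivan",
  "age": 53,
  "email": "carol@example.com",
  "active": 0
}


Validating each field against schema:
  name: OK (non-empty string)
  age: OK (positive integer)
  email: OK (string with @)
  active: FAIL (0 is not a boolean)

Result: INVALID (1 error: active)

INVALID (1 error: active)


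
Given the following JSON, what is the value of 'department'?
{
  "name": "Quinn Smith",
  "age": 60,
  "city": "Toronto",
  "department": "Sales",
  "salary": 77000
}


Looking up field 'department'
Value: Sales

Sales


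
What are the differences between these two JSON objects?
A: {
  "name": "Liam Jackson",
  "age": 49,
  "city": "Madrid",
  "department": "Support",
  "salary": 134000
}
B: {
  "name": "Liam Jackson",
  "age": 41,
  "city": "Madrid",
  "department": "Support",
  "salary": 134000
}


Comparing each field (in key order):
  name: same
  age: DIFFERENT
  city: same
  department: same
  salary: same
Differences:
  age: 49 -> 41

1 field(s) changed

1 change: age


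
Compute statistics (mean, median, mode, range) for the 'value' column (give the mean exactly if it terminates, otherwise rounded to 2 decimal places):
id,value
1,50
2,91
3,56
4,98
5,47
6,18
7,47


Data: [50, 91, 56, 98, 47, 18, 47]
Count: 7
Sum: 407
Mean: 407/7 ≈ 58.14 (rounded to 2 decimal places)
Sorted: [18, 47, 47, 50, 56, 91, 98]
Median: 50.0
Mode: 47 (2 times)
Range: 98 - 18 = 80
Min: 18, Max: 98

mean≈58.14, median=50.0, mode=47, range=80


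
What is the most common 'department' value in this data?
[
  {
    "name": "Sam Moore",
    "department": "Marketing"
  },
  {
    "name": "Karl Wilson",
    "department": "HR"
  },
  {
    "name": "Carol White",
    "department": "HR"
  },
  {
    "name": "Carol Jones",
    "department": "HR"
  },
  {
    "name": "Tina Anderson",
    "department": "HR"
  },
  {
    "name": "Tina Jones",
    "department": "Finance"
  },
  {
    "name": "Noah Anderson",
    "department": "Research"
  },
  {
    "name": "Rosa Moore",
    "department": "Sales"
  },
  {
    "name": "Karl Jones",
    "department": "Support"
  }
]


Counting 'department' values across 9 records:

  HR: 4 ####
  Marketing: 1 #
  Finance: 1 #
  Research: 1 #
  Sales: 1 #
  Support: 1 #

Most common: HR (4 times)

HR (4 times)


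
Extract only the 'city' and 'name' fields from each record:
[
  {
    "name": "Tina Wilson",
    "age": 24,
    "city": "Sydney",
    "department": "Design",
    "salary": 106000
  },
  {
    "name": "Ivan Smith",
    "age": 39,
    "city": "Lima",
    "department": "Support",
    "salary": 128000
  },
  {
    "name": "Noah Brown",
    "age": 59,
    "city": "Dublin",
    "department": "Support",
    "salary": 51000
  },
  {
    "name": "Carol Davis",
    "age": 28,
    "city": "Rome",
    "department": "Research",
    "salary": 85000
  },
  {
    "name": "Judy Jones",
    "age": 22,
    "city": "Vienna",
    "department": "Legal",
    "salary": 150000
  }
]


Original: 5 records with fields: name, age, city, department, salary
Keep: ['city', 'name']
Drop: ['age', 'department', 'salary']
Result: 5 records, 2 fields each

[
  {
    "city": "Sydney",
    "name": "Tina Wilson"
  },
  {
    "city": "Lima",
    "name": "Ivan Smith"
  },
  {
    "city": "Dublin",
    "name": "Noah Brown"
  },
  {
    "city": "Rome",
    "name": "Carol Davis"
  },
  {
    "city": "Vienna",
    "name": "Judy Jones"
  }
]


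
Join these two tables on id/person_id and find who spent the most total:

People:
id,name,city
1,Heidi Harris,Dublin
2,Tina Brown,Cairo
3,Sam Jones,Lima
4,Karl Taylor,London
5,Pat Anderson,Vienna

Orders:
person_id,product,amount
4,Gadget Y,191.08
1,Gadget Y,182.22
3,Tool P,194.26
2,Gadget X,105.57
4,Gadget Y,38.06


Join on: people.id = orders.person_id

Joined rows:
  Karl Taylor (London) bought Gadget Y for $191.08
  Heidi Harris (Dublin) bought Gadget Y for $182.22
  Sam Jones (Lima) bought Tool P for $194.26
  Tina Brown (Cairo) bought Gadget X for $105.57
  Karl Taylor (London) bought Gadget Y for $38.06

Total per person:
  Karl Taylor: $229.14
  Sam Jones: $194.26
  Heidi Harris: $182.22
  Tina Brown: $105.57

Top spender: Karl Taylor ($229.14)

Karl Taylor ($229.14)


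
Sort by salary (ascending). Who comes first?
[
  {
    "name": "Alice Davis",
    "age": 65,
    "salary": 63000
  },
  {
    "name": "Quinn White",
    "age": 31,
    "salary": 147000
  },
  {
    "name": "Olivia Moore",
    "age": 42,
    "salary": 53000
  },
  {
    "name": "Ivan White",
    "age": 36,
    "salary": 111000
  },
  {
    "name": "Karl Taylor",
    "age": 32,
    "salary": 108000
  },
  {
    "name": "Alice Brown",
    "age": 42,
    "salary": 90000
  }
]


Sort by: salary (ascending)

Sorted order:
  1. Olivia Moore (salary = 53000)
  2. Alice Davis (salary = 63000)
  3. Alice Brown (salary = 90000)
  4. Karl Taylor (salary = 108000)
  5. Ivan White (salary = 111000)
  6. Quinn White (salary = 147000)

First: Olivia Moore

Olivia Moore


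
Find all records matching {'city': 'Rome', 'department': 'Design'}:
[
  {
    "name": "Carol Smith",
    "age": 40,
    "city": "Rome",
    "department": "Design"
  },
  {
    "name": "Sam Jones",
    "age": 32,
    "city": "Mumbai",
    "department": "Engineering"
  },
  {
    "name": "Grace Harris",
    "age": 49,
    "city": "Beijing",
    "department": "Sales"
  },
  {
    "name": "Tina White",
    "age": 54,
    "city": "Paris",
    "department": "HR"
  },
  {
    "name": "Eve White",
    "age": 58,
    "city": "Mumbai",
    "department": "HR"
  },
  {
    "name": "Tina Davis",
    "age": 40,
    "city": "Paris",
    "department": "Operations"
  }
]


Search criteria: {'city': 'Rome', 'department': 'Design'}

Checking 6 records:
  Carol Smith: {city: Rome, department: Design} <-- MATCH
  Sam Jones: {city: Mumbai, department: Engineering}
  Grace Harris: {city: Beijing, department: Sales}
  Tina White: {city: Paris, department: HR}
  Eve White: {city: Mumbai, department: HR}
  Tina Davis: {city: Paris, department: Operations}

Matches: ["Carol Smith"]

["Carol Smith"]


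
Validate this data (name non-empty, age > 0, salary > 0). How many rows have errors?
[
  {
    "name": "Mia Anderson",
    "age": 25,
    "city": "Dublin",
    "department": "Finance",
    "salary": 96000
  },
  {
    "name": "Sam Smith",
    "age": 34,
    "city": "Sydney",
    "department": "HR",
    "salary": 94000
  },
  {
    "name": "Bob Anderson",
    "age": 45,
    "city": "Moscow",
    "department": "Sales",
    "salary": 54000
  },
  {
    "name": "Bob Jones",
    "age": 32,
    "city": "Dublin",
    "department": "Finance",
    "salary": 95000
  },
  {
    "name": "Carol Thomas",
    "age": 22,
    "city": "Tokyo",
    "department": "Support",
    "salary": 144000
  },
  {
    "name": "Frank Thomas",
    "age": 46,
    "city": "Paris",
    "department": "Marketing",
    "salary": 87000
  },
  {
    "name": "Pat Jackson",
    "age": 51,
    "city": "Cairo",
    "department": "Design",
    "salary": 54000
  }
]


Validating 7 records:
Rules: name non-empty, age > 0, salary > 0

  Row 1 (Mia Anderson): OK
  Row 2 (Sam Smith): OK
  Row 3 (Bob Anderson): OK
  Row 4 (Bob Jones): OK
  Row 5 (Carol Thomas): OK
  Row 6 (Frank Thomas): OK
  Row 7 (Pat Jackson): OK

Total errors: 0

0 errors


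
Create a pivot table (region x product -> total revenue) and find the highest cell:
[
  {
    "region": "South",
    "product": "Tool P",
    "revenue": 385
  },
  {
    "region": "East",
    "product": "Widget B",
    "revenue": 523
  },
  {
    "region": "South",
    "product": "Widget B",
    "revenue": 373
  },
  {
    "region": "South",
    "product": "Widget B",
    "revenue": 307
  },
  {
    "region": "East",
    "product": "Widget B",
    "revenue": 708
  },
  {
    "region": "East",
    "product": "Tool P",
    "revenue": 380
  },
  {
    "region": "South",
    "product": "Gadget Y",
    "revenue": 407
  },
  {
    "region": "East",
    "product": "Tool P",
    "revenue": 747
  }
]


Pivot: region (rows) x product (columns) -> total revenue

     Gadget Y      Tool P        Widget B    
East             0          1127          1231  
South          407           385           680  

Highest: East / Widget B = $1231

East / Widget B = $1231


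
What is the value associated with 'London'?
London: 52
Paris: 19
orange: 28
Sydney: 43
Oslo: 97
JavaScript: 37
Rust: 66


Looking up key 'London'
Value: 52

52


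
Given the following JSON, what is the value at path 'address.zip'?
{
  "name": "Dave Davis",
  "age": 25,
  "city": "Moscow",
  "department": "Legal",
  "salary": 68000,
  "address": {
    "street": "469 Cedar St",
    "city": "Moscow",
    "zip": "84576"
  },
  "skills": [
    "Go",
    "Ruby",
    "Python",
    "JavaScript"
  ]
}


Query: address.zip
Path: address -> zip
Value: 84576

84576


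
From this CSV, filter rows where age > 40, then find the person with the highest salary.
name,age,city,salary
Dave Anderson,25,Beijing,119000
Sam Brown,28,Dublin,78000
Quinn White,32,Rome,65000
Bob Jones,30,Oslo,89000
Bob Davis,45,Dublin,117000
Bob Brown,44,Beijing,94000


Filter: age > 40
Sort by: salary (descending)

Filtered records (2):
  Bob Davis, age 45, salary $117000
  Bob Brown, age 44, salary $94000

Highest salary: Bob Davis ($117000)

Bob Davis


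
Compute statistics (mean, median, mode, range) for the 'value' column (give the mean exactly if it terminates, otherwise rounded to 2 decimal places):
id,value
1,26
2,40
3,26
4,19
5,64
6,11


Data: [26, 40, 26, 19, 64, 11]
Count: 6
Sum: 186
Mean: 186/6 = 31
Sorted: [11, 19, 26, 26, 40, 64]
Median: 26.0
Mode: 26 (2 times)
Range: 64 - 11 = 53
Min: 11, Max: 64

mean=31, median=26.0, mode=26, range=53


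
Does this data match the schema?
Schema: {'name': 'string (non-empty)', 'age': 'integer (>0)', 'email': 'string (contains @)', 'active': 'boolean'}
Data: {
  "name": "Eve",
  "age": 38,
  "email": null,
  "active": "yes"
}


Validating each field against schema:
  name: OK (non-empty string)
  age: OK (positive integer)
  email: FAIL (null is not a string)
  active: FAIL ("yes" is not a boolean)

Result: INVALID (2 errors: email, active)

INVALID (2 errors: email, active)


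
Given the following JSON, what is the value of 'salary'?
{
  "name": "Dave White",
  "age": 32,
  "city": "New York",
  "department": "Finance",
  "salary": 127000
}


Looking up field 'salary'
Value: 127000

127000


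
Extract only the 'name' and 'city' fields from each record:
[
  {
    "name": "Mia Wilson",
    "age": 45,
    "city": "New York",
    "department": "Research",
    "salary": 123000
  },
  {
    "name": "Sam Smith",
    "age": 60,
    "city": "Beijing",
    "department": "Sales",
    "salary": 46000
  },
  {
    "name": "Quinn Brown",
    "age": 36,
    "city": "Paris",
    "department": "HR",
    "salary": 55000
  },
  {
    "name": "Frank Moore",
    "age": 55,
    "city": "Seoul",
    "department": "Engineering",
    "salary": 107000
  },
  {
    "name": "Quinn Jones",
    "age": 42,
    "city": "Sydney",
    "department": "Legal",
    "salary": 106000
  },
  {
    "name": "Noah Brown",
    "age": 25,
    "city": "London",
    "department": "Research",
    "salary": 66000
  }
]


Original: 6 records with fields: name, age, city, department, salary
Keep: ['name', 'city']
Drop: ['age', 'department', 'salary']
Result: 6 records, 2 fields each

[
  {
    "name": "Mia Wilson",
    "city": "New York"
  },
  {
    "name": "Sam Smith",
    "city": "Beijing"
  },
  {
    "name": "Quinn Brown",
    "city": "Paris"
  },
  {
    "name": "Frank Moore",
    "city": "Seoul"
  },
  {
    "name": "Quinn Jones",
    "city": "Sydney"
  },
  {
    "name": "Noah Brown",
    "city": "London"
  }
]


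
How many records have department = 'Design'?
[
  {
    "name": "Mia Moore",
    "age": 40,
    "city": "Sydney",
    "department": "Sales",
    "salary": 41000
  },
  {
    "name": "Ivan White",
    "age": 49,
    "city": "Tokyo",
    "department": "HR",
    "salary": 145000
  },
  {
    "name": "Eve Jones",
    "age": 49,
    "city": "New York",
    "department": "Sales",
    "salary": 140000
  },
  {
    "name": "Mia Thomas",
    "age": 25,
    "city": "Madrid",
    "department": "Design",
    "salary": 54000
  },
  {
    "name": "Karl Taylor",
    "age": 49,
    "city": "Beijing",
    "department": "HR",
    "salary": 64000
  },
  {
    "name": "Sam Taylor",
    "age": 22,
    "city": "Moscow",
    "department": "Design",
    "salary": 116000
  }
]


Data: 6 records
Condition: department = 'Design'

Checking each record:
  Mia Moore: Sales
  Ivan White: HR
  Eve Jones: Sales
  Mia Thomas: Design MATCH
  Karl Taylor: HR
  Sam Taylor: Design MATCH

Count: 2

2


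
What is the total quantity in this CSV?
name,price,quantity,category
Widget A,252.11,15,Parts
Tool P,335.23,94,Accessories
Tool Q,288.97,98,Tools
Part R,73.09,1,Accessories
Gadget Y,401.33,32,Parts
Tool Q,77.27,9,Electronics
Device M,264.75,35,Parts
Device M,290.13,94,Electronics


Computing total quantity:
Values: [15, 94, 98, 1, 32, 9, 35, 94]
Sum = 378

378


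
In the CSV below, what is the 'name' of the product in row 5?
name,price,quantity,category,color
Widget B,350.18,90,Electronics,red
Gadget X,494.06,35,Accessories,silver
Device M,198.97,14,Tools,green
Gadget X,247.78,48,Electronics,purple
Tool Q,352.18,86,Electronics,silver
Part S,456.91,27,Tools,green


Query: Row 5 ('Tool Q'), column 'name'
Value: Tool Q

Tool Q


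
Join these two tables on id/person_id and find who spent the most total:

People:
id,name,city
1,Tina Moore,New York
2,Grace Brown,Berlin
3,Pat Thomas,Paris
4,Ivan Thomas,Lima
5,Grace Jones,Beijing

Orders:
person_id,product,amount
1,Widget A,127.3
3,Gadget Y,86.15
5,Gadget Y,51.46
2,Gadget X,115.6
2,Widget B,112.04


Join on: people.id = orders.person_id

Joined rows:
  Tina Moore (New York) bought Widget A for $127.3
  Pat Thomas (Paris) bought Gadget Y for $86.15
  Grace Jones (Beijing) bought Gadget Y for $51.46
  Grace Brown (Berlin) bought Gadget X for $115.6
  Grace Brown (Berlin) bought Widget B for $112.04

Total per person:
  Grace Brown: $227.64
  Tina Moore: $127.30
  Pat Thomas: $86.15
  Grace Jones: $51.46

Top spender: Grace Brown ($227.64)

Grace Brown ($227.64)


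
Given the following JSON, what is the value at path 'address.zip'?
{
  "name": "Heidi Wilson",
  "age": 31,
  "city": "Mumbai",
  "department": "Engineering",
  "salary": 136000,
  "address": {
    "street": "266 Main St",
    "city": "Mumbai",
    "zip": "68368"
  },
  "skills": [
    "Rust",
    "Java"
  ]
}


Query: address.zip
Path: address -> zip
Value: 68368

68368


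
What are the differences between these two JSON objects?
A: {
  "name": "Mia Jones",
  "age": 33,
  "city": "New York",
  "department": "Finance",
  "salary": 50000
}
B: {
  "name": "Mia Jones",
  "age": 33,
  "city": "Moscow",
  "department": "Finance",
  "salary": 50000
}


Comparing each field (in key order):
  name: same
  age: same
  city: DIFFERENT
  department: same
  salary: same
Differences:
  city: New York -> Moscow

1 field(s) changed

1 change: city


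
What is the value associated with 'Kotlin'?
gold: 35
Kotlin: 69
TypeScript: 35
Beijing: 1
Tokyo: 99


Looking up key 'Kotlin'
Value: 69

69


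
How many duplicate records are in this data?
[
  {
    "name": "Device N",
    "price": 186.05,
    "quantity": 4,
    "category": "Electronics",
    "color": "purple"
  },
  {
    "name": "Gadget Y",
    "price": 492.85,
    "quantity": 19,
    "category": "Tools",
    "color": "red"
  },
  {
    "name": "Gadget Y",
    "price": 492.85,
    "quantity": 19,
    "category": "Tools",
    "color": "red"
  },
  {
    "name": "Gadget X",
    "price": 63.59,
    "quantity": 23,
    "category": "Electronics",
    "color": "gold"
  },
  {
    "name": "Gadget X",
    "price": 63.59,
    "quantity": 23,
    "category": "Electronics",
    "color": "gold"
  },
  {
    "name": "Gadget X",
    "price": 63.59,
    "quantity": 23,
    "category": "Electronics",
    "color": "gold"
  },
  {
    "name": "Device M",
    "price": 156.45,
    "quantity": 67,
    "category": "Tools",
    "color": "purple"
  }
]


Checking 7 records for duplicates:

  Row 1: Device N ($186.05, qty 4)
  Row 2: Gadget Y ($492.85, qty 19)
  Row 3: Gadget Y ($492.85, qty 19) <-- DUPLICATE
  Row 4: Gadget X ($63.59, qty 23)
  Row 5: Gadget X ($63.59, qty 23) <-- DUPLICATE
  Row 6: Gadget X ($63.59, qty 23) <-- DUPLICATE
  Row 7: Device M ($156.45, qty 67)

Duplicates found: 3
Unique records: 4

3 duplicates, 4 unique


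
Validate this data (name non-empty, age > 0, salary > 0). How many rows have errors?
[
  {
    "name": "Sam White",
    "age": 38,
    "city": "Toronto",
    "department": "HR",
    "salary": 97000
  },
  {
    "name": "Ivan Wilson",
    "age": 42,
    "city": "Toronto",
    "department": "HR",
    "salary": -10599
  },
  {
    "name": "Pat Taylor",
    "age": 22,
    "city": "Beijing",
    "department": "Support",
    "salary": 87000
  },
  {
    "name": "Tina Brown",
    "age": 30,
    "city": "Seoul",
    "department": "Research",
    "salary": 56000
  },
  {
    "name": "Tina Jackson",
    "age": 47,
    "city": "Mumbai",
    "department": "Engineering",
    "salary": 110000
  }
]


Validating 5 records:
Rules: name non-empty, age > 0, salary > 0

  Row 1 (Sam White): OK
  Row 2 (Ivan Wilson): negative salary: -10599
  Row 3 (Pat Taylor): OK
  Row 4 (Tina Brown): OK
  Row 5 (Tina Jackson): OK

Total errors: 1

1 errors


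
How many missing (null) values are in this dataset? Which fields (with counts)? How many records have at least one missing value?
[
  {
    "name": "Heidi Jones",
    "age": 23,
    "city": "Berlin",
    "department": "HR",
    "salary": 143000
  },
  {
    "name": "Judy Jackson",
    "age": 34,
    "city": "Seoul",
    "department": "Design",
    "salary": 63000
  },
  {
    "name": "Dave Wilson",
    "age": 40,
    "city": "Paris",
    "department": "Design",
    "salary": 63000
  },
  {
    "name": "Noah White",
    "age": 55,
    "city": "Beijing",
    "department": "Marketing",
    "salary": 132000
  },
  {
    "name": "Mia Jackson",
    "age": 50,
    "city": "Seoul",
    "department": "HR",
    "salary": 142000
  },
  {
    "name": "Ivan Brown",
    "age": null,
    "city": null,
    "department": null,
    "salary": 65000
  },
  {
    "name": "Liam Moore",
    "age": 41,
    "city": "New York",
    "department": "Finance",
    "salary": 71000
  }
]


Checking for missing (null) values in 7 records:

  Heidi Jones: complete
  Judy Jackson: complete
  Dave Wilson: complete
  Noah White: complete
  Mia Jackson: complete
  Ivan Brown: age, city, department
  Liam Moore: complete

Per field:
  name: 0 missing
  age: 1 missing
  city: 1 missing
  department: 1 missing
  salary: 0 missing

Total missing values: 3
Records with any missing: 1

3 missing values (age: 1, city: 1, department: 1); 1 incomplete records


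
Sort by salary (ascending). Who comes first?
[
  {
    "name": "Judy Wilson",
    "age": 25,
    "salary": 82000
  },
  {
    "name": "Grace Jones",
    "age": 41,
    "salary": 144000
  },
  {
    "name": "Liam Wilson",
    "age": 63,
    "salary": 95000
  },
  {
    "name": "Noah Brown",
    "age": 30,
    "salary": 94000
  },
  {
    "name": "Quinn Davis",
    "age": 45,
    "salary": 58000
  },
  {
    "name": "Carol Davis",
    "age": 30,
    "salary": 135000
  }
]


Sort by: salary (ascending)

Sorted order:
  1. Quinn Davis (salary = 58000)
  2. Judy Wilson (salary = 82000)
  3. Noah Brown (salary = 94000)
  4. Liam Wilson (salary = 95000)
  5. Carol Davis (salary = 135000)
  6. Grace Jones (salary = 144000)

First: Quinn Davis

Quinn Davis


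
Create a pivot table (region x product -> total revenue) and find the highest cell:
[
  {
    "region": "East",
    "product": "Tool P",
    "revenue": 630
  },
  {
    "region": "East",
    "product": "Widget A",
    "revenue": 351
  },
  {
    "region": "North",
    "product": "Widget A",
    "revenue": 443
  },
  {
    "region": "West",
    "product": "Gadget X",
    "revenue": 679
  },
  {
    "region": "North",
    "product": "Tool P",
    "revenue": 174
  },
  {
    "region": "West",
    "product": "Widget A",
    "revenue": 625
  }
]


Pivot: region (rows) x product (columns) -> total revenue

     Gadget X      Tool P        Widget A    
East             0           630           351  
North            0           174           443  
West           679             0           625  

Highest: West / Gadget X = $679

West / Gadget X = $679


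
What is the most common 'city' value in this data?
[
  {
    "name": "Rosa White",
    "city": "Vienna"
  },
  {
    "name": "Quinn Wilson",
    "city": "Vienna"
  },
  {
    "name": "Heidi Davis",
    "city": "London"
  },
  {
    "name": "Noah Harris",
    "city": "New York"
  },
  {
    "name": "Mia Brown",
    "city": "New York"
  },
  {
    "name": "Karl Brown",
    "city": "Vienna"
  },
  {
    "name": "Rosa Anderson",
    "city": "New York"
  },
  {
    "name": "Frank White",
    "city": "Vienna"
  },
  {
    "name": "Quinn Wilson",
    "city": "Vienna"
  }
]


Counting 'city' values across 9 records:

  Vienna: 5 #####
  New York: 3 ###
  London: 1 #

Most common: Vienna (5 times)

Vienna (5 times)


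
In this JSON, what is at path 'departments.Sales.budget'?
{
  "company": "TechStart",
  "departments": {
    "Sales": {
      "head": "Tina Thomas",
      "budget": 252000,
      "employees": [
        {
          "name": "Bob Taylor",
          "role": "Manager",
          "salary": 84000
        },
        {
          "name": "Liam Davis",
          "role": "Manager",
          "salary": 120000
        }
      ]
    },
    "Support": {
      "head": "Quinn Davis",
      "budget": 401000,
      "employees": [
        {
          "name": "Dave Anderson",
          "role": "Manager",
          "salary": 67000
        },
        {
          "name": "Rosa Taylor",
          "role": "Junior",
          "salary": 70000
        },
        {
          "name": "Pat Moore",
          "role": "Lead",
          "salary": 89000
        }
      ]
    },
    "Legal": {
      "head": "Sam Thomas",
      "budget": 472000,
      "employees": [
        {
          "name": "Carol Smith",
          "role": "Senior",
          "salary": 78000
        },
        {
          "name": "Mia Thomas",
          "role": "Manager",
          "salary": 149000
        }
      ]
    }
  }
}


Path: departments.Sales.budget

Navigate:
  -> departments
  -> Sales
  -> budget = 252000

252000


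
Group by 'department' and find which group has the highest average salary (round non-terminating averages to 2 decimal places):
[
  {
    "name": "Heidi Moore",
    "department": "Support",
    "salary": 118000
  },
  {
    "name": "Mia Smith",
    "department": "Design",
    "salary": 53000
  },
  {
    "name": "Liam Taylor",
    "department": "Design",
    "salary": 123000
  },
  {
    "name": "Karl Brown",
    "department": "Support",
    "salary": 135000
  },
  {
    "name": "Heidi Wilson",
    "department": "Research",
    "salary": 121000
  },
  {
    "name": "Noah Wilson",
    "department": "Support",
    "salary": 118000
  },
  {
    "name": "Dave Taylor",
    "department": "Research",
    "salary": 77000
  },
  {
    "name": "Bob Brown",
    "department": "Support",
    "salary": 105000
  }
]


Group by: department

Groups:
  Design: 2 people, avg salary = 176000/2 = $88000
  Research: 2 people, avg salary = 198000/2 = $99000
  Support: 4 people, avg salary = 476000/4 = $119000

Highest average salary: Support ($119000)

Support ($119000)


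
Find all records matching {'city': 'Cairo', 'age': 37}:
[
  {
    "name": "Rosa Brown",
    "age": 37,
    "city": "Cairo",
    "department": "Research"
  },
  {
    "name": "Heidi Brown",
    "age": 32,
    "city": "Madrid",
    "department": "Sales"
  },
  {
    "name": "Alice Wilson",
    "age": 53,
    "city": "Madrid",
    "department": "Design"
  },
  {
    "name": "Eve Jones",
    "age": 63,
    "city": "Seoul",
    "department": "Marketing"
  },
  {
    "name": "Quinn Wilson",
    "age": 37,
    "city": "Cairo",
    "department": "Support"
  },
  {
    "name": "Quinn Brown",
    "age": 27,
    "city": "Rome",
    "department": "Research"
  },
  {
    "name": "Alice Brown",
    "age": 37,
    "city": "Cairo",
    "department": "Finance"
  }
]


Search criteria: {'city': 'Cairo', 'age': 37}

Checking 7 records:
  Rosa Brown: {city: Cairo, age: 37} <-- MATCH
  Heidi Brown: {city: Madrid, age: 32}
  Alice Wilson: {city: Madrid, age: 53}
  Eve Jones: {city: Seoul, age: 63}
  Quinn Wilson: {city: Cairo, age: 37} <-- MATCH
  Quinn Brown: {city: Rome, age: 27}
  Alice Brown: {city: Cairo, age: 37} <-- MATCH

Matches: ["Rosa Brown", "Quinn Wilson", "Alice Brown"]

["Rosa Brown", "Quinn Wilson", "Alice Brown"]


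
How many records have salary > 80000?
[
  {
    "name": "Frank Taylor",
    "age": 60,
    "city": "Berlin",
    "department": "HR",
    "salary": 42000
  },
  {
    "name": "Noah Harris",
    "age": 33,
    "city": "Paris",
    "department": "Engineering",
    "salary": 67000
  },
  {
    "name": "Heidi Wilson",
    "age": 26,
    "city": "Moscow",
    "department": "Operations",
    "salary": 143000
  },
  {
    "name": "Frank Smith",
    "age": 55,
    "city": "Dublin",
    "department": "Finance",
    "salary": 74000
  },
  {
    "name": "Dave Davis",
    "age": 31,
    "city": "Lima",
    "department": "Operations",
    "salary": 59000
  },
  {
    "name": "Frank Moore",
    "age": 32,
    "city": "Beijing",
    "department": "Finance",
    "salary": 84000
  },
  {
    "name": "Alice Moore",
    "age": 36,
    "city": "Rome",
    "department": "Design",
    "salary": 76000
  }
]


Data: 7 records
Condition: salary > 80000

Checking each record:
  Frank Taylor: 42000
  Noah Harris: 67000
  Heidi Wilson: 143000 MATCH
  Frank Smith: 74000
  Dave Davis: 59000
  Frank Moore: 84000 MATCH
  Alice Moore: 76000

Count: 2

2


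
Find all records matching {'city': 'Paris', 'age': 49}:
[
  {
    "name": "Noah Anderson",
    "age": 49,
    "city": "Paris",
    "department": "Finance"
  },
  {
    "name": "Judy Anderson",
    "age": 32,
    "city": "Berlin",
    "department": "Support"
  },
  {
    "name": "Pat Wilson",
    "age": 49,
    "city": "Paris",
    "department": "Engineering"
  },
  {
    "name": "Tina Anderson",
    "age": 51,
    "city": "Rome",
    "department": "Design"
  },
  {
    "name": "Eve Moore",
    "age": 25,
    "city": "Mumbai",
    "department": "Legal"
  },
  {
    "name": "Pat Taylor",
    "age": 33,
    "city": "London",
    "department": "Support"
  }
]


Search criteria: {'city': 'Paris', 'age': 49}

Checking 6 records:
  Noah Anderson: {city: Paris, age: 49} <-- MATCH
  Judy Anderson: {city: Berlin, age: 32}
  Pat Wilson: {city: Paris, age: 49} <-- MATCH
  Tina Anderson: {city: Rome, age: 51}
  Eve Moore: {city: Mumbai, age: 25}
  Pat Taylor: {city: London, age: 33}

Matches: ["Noah Anderson", "Pat Wilson"]

["Noah Anderson", "Pat Wilson"]


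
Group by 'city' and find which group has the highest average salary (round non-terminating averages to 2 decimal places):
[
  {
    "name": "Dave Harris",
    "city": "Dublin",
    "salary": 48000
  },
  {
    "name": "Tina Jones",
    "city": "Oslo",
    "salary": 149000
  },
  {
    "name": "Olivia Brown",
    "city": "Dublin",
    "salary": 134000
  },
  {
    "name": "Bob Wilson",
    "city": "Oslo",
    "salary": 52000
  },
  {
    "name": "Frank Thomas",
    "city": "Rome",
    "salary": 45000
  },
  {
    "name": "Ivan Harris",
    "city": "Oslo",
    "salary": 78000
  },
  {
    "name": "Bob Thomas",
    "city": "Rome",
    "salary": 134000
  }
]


Group by: city

Groups:
  Dublin: 2 people, avg salary = 182000/2 = $91000
  Oslo: 3 people, avg salary = 279000/3 = $93000
  Rome: 2 people, avg salary = 179000/2 = $89500

Highest average salary: Oslo ($93000)

Oslo ($93000)


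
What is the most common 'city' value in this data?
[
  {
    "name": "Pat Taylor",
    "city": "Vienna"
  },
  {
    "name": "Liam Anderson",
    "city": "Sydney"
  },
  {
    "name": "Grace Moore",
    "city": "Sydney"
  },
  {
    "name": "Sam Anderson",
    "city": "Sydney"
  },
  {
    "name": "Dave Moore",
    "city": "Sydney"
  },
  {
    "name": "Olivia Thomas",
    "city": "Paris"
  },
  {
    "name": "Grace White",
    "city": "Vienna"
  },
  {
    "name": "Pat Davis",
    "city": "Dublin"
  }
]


Counting 'city' values across 8 records:

  Sydney: 4 ####
  Vienna: 2 ##
  Paris: 1 #
  Dublin: 1 #

Most common: Sydney (4 times)

Sydney (4 times)


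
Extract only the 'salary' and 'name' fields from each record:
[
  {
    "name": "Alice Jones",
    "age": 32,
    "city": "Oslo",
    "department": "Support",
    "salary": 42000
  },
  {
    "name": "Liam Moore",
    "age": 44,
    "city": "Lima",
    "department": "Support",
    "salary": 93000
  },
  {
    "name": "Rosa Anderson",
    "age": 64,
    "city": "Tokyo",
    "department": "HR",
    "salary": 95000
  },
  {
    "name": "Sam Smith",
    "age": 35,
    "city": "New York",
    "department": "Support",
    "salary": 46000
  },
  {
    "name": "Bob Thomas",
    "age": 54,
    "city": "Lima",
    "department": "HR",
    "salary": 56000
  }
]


Original: 5 records with fields: name, age, city, department, salary
Keep: ['salary', 'name']
Drop: ['age', 'city', 'department']
Result: 5 records, 2 fields each

[
  {
    "salary": 42000,
    "name": "Alice Jones"
  },
  {
    "salary": 93000,
    "name": "Liam Moore"
  },
  {
    "salary": 95000,
    "name": "Rosa Anderson"
  },
  {
    "salary": 46000,
    "name": "Sam Smith"
  },
  {
    "salary": 56000,
    "name": "Bob Thomas"
  }
]


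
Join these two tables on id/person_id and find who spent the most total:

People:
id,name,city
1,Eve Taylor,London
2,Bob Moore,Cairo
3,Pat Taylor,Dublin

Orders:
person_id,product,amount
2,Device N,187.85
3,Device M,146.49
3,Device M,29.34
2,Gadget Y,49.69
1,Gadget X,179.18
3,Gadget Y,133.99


Join on: people.id = orders.person_id

Joined rows:
  Bob Moore (Cairo) bought Device N for $187.85
  Pat Taylor (Dublin) bought Device M for $146.49
  Pat Taylor (Dublin) bought Device M for $29.34
  Bob Moore (Cairo) bought Gadget Y for $49.69
  Eve Taylor (London) bought Gadget X for $179.18
  Pat Taylor (Dublin) bought Gadget Y for $133.99

Total per person:
  Pat Taylor: $309.82
  Bob Moore: $237.54
  Eve Taylor: $179.18

Top spender: Pat Taylor ($309.82)

Pat Taylor ($309.82)


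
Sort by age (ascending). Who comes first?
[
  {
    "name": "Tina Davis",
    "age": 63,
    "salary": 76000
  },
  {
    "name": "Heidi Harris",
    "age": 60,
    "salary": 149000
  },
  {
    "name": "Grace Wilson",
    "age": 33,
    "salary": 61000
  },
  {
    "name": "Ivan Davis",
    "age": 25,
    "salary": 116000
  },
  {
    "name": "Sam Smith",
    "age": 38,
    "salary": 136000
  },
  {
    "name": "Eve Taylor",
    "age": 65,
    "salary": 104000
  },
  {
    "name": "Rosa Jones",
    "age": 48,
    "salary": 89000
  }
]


Sort by: age (ascending)

Sorted order:
  1. Ivan Davis (age = 25)
  2. Grace Wilson (age = 33)
  3. Sam Smith (age = 38)
  4. Rosa Jones (age = 48)
  5. Heidi Harris (age = 60)
  6. Tina Davis (age = 63)
  7. Eve Taylor (age = 65)

First: Ivan Davis

Ivan Davis


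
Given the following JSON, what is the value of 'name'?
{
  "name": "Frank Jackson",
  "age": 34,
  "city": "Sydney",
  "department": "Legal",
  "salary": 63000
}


Looking up field 'name'
Value: Frank Jackson

Frank Jackson


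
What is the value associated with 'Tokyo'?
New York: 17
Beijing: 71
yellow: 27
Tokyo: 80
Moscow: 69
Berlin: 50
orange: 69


Looking up key 'Tokyo'
Value: 80

80


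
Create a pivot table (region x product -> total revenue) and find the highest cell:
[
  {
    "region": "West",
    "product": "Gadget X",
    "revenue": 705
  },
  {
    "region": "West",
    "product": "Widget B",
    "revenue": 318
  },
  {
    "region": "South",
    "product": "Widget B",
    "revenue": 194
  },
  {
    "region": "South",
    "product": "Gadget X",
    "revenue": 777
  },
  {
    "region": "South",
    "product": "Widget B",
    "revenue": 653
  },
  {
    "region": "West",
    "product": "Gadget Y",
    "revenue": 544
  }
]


Pivot: region (rows) x product (columns) -> total revenue

     Gadget X      Gadget Y      Widget B    
South          777             0           847  
West           705           544           318  

Highest: South / Widget B = $847

South / Widget B = $847


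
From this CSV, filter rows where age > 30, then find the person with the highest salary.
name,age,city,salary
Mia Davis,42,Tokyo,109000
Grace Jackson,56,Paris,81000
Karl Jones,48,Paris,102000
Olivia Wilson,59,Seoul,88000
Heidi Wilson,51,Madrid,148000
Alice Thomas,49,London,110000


Filter: age > 30
Sort by: salary (descending)

Filtered records (6):
  Heidi Wilson, age 51, salary $148000
  Alice Thomas, age 49, salary $110000
  Mia Davis, age 42, salary $109000
  Karl Jones, age 48, salary $102000
  Olivia Wilson, age 59, salary $88000
  Grace Jackson, age 56, salary $81000

Highest salary: Heidi Wilson ($148000)

Heidi Wilson


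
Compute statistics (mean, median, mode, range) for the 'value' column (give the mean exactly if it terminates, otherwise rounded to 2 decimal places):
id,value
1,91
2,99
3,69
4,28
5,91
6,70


Data: [91, 99, 69, 28, 91, 70]
Count: 6
Sum: 448
Mean: 448/6 ≈ 74.67 (rounded to 2 decimal places)
Sorted: [28, 69, 70, 91, 91, 99]
Median: 80.5
Mode: 91 (2 times)
Range: 99 - 28 = 71
Min: 28, Max: 99

mean≈74.67, median=80.5, mode=91, range=71


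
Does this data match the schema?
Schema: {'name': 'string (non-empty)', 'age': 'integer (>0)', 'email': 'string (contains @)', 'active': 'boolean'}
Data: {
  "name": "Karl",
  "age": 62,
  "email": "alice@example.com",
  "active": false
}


Validating each field against schema:
  name: OK (non-empty string)
  age: OK (positive integer)
  email: OK (string with @)
  active: OK (boolean)

Result: VALID

VALID


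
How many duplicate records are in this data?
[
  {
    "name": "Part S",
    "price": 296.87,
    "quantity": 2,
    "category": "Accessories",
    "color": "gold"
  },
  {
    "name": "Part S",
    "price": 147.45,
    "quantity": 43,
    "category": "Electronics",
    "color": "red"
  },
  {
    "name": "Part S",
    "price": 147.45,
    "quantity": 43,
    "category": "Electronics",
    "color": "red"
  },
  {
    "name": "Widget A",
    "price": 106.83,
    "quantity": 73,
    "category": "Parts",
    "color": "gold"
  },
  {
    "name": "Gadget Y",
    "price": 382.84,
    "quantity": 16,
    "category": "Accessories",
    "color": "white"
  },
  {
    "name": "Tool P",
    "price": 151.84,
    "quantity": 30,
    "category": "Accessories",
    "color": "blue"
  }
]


Checking 6 records for duplicates:

  Row 1: Part S ($296.87, qty 2)
  Row 2: Part S ($147.45, qty 43)
  Row 3: Part S ($147.45, qty 43) <-- DUPLICATE
  Row 4: Widget A ($106.83, qty 73)
  Row 5: Gadget Y ($382.84, qty 16)
  Row 6: Tool P ($151.84, qty 30)

Duplicates found: 1
Unique records: 5

1 duplicates, 5 unique


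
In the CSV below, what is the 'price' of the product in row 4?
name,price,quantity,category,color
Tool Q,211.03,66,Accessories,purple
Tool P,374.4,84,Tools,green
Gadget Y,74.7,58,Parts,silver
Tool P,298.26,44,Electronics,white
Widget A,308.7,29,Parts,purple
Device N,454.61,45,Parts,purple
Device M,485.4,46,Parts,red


Query: Row 4 ('Tool P'), column 'price'
Value: 298.26

298.26


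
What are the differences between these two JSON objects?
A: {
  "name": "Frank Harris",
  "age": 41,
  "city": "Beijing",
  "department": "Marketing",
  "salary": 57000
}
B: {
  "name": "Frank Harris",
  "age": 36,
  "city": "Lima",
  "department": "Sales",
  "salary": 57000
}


Comparing each field (in key order):
  name: same
  age: DIFFERENT
  city: DIFFERENT
  department: DIFFERENT
  salary: same
Differences:
  age: 41 -> 36
  city: Beijing -> Lima
  department: Marketing -> Sales

3 field(s) changed

3 changes: age, city, department


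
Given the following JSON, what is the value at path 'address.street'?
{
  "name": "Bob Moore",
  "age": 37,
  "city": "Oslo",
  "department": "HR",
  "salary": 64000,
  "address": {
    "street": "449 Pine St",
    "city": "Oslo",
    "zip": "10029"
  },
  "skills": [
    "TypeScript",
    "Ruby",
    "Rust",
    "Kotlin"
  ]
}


Query: address.street
Path: address -> street
Value: 449 Pine St

449 Pine St


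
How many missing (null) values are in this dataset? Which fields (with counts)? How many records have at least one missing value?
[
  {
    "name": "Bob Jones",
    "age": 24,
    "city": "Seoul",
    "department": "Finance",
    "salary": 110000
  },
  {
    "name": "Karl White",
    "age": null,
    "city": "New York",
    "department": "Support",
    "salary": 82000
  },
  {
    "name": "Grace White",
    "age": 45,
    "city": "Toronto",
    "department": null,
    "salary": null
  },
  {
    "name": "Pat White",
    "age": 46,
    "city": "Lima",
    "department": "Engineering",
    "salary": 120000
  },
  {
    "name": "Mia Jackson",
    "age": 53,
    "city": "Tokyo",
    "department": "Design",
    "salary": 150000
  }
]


Checking for missing (null) values in 5 records:

  Bob Jones: complete
  Karl White: age
  Grace White: department, salary
  Pat White: complete
  Mia Jackson: complete

Per field:
  name: 0 missing
  age: 1 missing
  city: 0 missing
  department: 1 missing
  salary: 1 missing

Total missing values: 3
Records with any missing: 2

3 missing values (age: 1, department: 1, salary: 1); 2 incomplete records
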